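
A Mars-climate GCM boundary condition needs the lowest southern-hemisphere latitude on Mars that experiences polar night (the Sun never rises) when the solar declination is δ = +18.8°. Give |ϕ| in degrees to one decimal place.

Polar night requires cos h₀ = −tan ϕ tan δ ≥ 1, i.e. tan ϕ tan δ ≤ −1.
The boundary is |tan ϕ| · |tan δ| = 1, so |ϕ| = 90° − |δ| = 90° − 18.8° = 71.2° in the southern hemisphere.

|ϕ| = 71.2°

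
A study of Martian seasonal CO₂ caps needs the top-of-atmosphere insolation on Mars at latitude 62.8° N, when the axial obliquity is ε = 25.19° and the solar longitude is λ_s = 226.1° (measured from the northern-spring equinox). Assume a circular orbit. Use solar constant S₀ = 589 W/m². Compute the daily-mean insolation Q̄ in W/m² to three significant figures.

Q̄ ≈ 17.9 W/m²

Solar declination: sin δ = sin ε · sin λ_s = sin 25.19° × sin 226.1° = -0.30668, so δ = -17.859°.
cos H₀ = −tan(+62.8°) tan(-17.859°) = 0.6269, H₀ = 0.8932 rad.
Bracket: H₀ sin φ sin δ + cos φ cos δ sin H₀ = 0.8932×0.88942×-0.30668 + 0.45710×0.95181×0.77906 = -0.243636 + 0.338947 = 0.095311.
Q̄ = (S₀/π) × [bracket] = (589/π) × 0.095311 = 17.87 W/m².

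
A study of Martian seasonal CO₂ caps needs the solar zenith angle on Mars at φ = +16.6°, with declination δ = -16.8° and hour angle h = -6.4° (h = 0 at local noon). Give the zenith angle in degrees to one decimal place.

θ_z = 34.0°

cos θ_z = sin φ sin δ + cos φ cos δ cos h = -0.082573 + 0.911703 = 0.829130.
θ_z = arccos(0.829130) = 34.0°.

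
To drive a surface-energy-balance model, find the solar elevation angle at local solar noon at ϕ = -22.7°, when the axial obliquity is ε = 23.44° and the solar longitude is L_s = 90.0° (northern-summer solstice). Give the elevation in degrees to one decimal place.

43.9°

Solar declination: sin δ = sin ε · sin L_s = sin 23.44° × sin 90.0° = 0.39779, so δ = +23.440°.
At local noon the hour angle is zero, so the zenith angle equals |ϕ − δ| = |-22.7° − (+23.440°)| = 46.140°.
Elevation = 90° − 46.140° = 43.9°.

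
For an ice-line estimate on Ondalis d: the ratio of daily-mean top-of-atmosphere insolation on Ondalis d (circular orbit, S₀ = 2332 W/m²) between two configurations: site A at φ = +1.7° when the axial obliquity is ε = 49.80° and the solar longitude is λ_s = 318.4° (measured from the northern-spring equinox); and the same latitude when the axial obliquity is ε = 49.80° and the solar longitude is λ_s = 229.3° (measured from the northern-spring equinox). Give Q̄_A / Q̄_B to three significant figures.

Q̄_A / Q̄_B ≈ 1.06

— Configuration A (φ=+1.7°):
Solar declination: sin δ = sin ε · sin λ_s = sin 49.80° × sin 318.4° = -0.50710, so δ = -30.471°.
cos H₀ = −tan(+1.7°) tan(-30.471°) = 0.0175, H₀ = 1.5533 rad.
Bracket: H₀ sin φ sin δ + cos φ cos δ sin H₀ = 1.5533×0.02967×-0.50710 + 0.99956×0.86188×0.99985 = -0.023370 + 0.861372 = 0.838002.
Q̄ = (S₀/π) × [bracket] = (2332/π) × 0.838002 = 622.05 W/m².
— Configuration B (φ=+1.7°):
Solar declination: sin δ = sin ε · sin λ_s = sin 49.80° × sin 229.3° = -0.57906, so δ = -35.384°.
cos H₀ = −tan(+1.7°) tan(-35.384°) = 0.0211, H₀ = 1.5497 rad.
Bracket: H₀ sin φ sin δ + cos φ cos δ sin H₀ = 1.5497×0.02967×-0.57906 + 0.99956×0.81528×0.99978 = -0.026625 + 0.814742 = 0.788117.
Q̄ = (S₀/π) × [bracket] = (2332/π) × 0.788117 = 585.02 W/m².
Ratio Q̄_A / Q̄_B = 622.05 / 585.02 = 1.063.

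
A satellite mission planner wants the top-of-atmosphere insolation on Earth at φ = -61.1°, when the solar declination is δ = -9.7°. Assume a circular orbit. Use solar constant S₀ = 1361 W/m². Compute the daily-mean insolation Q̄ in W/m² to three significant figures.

cos H₀ = −tan(-61.1°) tan(-9.700°) = -0.3096, H₀ = 1.8856 rad.
Bracket: H₀ sin φ sin δ + cos φ cos δ sin H₀ = 1.8856×-0.87546×-0.16849 + 0.48328×0.98570×0.95085 = 0.278138 + 0.452956 = 0.731094.
Q̄ = (S₀/π) × [bracket] = (1361/π) × 0.731094 = 316.7 W/m².

Q̄ ≈ 317 W/m²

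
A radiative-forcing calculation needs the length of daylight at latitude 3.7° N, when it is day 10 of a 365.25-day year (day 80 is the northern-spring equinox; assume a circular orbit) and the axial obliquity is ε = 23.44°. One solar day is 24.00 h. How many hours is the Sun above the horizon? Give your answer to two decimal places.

Solar longitude: L_s = 360° × (10 − 80)/365.25 = -68.994°, i.e. -68.994° + 360° = 291.006°.
sin δ = sin 23.44° × sin 291.006° = -0.37135, so δ = -21.799°.
cos h₀ = −tan ϕ · tan δ = −tan(+3.7°) × tan(-21.799°) = 0.0259, so h₀ = 1.5449 rad = 88.52°.
Daylight = 2h₀/(2π) × 24.00 h = (1.5449/π) × 24.00 = 11.80 h.

11.80 h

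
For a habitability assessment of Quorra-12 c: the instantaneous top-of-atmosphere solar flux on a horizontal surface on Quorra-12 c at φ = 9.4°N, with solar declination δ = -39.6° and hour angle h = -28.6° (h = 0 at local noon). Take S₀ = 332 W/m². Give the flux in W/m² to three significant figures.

cos θ_z = sin φ sin δ + cos φ cos δ cos h = -0.104108 + 0.667414 = 0.563306.
Flux = S₀ · cos θ_z = 332 × 0.563306 = 187.0 W/m².

187 W/m²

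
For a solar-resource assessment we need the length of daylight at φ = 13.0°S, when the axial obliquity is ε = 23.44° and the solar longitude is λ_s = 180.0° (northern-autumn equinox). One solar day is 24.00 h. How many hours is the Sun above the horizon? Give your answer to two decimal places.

12.00 h

Solar declination: sin δ = sin ε · sin λ_s = sin 23.44° × sin 180.0° = 0.00000, so δ = +0.000°.
cos H₀ = −tan φ · tan δ = −tan(-13.0°) × tan(+0.000°) = 0.0000, so H₀ = 1.5708 rad = 90.00°.
Daylight = 2H₀/(2π) × 24.00 h = (1.5708/π) × 24.00 = 12.00 h.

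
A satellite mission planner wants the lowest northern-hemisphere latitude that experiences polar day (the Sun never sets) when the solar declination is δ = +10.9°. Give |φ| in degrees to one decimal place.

Polar day requires cos H₀ = −tan φ tan δ ≤ −1, i.e. tan φ tan δ ≥ 1.
The boundary is |tan φ| · |tan δ| = 1, so |φ| = 90° − |δ| = 90° − 10.9° = 79.1° in the northern hemisphere.

|φ| = 79.1°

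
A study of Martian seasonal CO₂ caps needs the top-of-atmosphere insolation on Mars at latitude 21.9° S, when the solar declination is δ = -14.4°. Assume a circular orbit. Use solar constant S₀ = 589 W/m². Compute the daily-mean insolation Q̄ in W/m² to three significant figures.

Q̄ ≈ 197 W/m²

cos H₀ = −tan(-21.9°) tan(-14.400°) = -0.1032, H₀ = 1.6742 rad.
Bracket: H₀ sin φ sin δ + cos φ cos δ sin H₀ = 1.6742×-0.37299×-0.24869 + 0.92784×0.96858×0.99466 = 0.155297 + 0.893888 = 1.049185.
Q̄ = (S₀/π) × [bracket] = (589/π) × 1.049185 = 196.7 W/m².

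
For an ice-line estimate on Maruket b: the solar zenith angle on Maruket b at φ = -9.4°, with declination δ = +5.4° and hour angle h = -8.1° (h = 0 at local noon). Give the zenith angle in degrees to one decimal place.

θ_z = 16.9°

cos θ_z = sin φ sin δ + cos φ cos δ cos h = -0.015370 + 0.972395 = 0.957025.
θ_z = arccos(0.957025) = 16.9°.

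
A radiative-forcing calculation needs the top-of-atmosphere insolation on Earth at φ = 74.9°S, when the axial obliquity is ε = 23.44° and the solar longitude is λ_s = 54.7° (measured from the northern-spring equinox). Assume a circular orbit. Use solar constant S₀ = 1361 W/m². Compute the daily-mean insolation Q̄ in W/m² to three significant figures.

Q̄ ≈ 0.00 W/m²

Solar declination: sin δ = sin ε · sin λ_s = sin 23.44° × sin 54.7° = 0.32465, so δ = +18.944°.
cos H₀ = −tan(-74.9°) tan(+18.944°) = 1.2721 ≥ 1 ⇒ polar night, H₀ = 0 and Q̄ = 0.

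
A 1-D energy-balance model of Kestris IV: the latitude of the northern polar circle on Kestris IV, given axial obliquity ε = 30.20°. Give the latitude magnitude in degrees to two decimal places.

The polar circle is the lowest latitude that experiences at least one full rotation of continuous daylight at the northern-summer solstice; it lies at |φ| = 90° − ε = 90° − 30.20° = 59.80°.

59.80°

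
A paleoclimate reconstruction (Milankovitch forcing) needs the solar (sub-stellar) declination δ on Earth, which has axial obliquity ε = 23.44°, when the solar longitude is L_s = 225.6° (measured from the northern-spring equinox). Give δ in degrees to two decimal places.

sin δ = sin ε · sin L_s = sin 23.44° × sin 225.6° = -0.284209.
δ = arcsin(-0.284209) = -16.51°.

δ = -16.51°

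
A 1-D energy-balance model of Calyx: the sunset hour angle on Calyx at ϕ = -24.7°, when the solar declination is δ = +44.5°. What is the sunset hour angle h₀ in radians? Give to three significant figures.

cos h₀ = −tan ϕ · tan δ = −tan(-24.7°) × tan(+44.500°) = 0.4520, so h₀ = 1.1018 rad = 63.13°.

h₀ = 1.10 rad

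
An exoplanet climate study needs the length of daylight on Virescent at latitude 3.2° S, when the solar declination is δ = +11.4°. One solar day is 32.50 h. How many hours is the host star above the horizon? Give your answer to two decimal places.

16.13 h

cos h₀ = −tan ϕ · tan δ = −tan(-3.2°) × tan(+11.400°) = 0.0113, so h₀ = 1.5595 rad = 89.35°.
Daylight = 2h₀/(2π) × 32.50 h = (1.5595/π) × 32.50 = 16.13 h.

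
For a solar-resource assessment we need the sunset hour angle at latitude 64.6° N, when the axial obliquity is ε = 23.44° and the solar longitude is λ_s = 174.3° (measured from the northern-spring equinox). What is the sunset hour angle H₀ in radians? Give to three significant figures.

Solar declination: sin δ = sin ε · sin λ_s = sin 23.44° × sin 174.3° = 0.03951, so δ = +2.264°.
cos H₀ = −tan φ · tan δ = −tan(+64.6°) × tan(+2.264°) = -0.0833, so H₀ = 1.6542 rad = 94.78°.

H₀ = 1.65 rad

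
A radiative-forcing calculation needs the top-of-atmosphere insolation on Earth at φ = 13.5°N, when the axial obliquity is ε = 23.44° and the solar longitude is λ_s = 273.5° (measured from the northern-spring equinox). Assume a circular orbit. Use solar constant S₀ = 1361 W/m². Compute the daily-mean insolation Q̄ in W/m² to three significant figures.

Q̄ ≈ 326 W/m²

Solar declination: sin δ = sin ε · sin λ_s = sin 23.44° × sin 273.5° = -0.39705, so δ = -23.394°.
cos H₀ = −tan(+13.5°) tan(-23.394°) = 0.1039, H₀ = 1.4667 rad.
Bracket: H₀ sin φ sin δ + cos φ cos δ sin H₀ = 1.4667×0.23345×-0.39705 + 0.97237×0.91780×0.99459 = -0.135950 + 0.887613 = 0.751663.
Q̄ = (S₀/π) × [bracket] = (1361/π) × 0.751663 = 325.6 W/m².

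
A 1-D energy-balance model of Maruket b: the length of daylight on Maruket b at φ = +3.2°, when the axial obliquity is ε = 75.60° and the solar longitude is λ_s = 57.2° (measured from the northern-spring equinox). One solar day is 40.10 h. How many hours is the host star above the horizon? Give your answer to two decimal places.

Solar declination: sin δ = sin ε · sin λ_s = sin 75.60° × sin 57.2° = 0.81416, so δ = +54.504°.
cos H₀ = −tan φ · tan δ = −tan(+3.2°) × tan(+54.504°) = -0.0784, so H₀ = 1.6493 rad = 94.50°.
Daylight = 2H₀/(2π) × 40.10 h = (1.6493/π) × 40.10 = 21.05 h.

21.05 h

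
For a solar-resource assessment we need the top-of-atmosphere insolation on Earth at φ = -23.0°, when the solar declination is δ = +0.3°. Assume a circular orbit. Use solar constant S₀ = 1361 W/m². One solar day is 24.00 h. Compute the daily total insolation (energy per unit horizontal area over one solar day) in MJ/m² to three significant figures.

34.3 MJ/m²

cos H₀ = −tan(-23.0°) tan(+0.300°) = 0.0022, H₀ = 1.5686 rad.
Bracket: H₀ sin φ sin δ + cos φ cos δ sin H₀ = 1.5686×-0.39073×0.00524 + 0.92050×0.99999×1.00000 = -0.003212 + 0.920491 = 0.917279.
Q̄ = (S₀/π) × [bracket] = (1361/π) × 0.917279 = 397.38 W/m².
Daily total = Q̄ × 24.00 h × 3600 s/h = 397.38 × 24.00 × 3600 / 10⁶ = 34.33 MJ/m².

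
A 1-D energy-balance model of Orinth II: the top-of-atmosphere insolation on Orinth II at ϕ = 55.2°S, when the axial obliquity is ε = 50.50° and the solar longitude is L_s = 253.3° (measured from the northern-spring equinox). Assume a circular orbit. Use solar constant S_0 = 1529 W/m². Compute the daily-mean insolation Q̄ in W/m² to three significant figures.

Solar declination: sin δ = sin ε · sin L_s = sin 50.50° × sin 253.3° = -0.73908, so δ = -47.653°.
cos h₀ = −tan(-55.2°) tan(-47.653°) = -1.5786 ≤ −1 ⇒ polar day, h₀ = π.
Bracket: h₀ sin ϕ sin δ + cos ϕ cos δ sin h₀ = 3.1416×-0.82115×-0.73908 + 0.57071×0.67362×0.00000 = 1.906623 + 0.000000 = 1.906623.
Q̄ = (S_0/π) × [bracket] = (1529/π) × 1.906623 = 927.9 W/m².

Q̄ ≈ 928 W/m²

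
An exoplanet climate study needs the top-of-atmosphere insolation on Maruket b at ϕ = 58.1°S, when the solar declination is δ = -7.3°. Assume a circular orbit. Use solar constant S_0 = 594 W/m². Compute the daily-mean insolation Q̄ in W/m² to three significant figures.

Q̄ ≈ 133 W/m²

cos h₀ = −tan(-58.1°) tan(-7.300°) = -0.2058, h₀ = 1.7781 rad.
Bracket: h₀ sin ϕ sin δ + cos ϕ cos δ sin h₀ = 1.7781×-0.84897×-0.12706 + 0.52844×0.99189×0.97859 = 0.191804 + 0.512932 = 0.704736.
Q̄ = (S_0/π) × [bracket] = (594/π) × 0.704736 = 133.2 W/m².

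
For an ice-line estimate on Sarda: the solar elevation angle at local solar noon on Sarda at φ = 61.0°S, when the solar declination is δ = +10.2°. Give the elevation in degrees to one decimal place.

18.8°

At local noon the hour angle is zero, so the zenith angle equals |φ − δ| = |-61.0° − (+10.200°)| = 71.200°.
Elevation = 90° − 71.200° = 18.8°.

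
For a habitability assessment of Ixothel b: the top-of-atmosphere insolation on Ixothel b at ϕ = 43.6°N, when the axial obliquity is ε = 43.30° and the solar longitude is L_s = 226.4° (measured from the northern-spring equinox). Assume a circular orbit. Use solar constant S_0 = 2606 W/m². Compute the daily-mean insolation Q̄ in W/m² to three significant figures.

Q̄ ≈ 155 W/m²

Solar declination: sin δ = sin ε · sin L_s = sin 43.30° × sin 226.4° = -0.49665, so δ = -29.779°.
cos h₀ = −tan(+43.6°) tan(-29.779°) = 0.5449, h₀ = 0.9945 rad.
Bracket: h₀ sin ϕ sin δ + cos ϕ cos δ sin h₀ = 0.9945×0.68962×-0.49665 + 0.72417×0.86795×0.83850 = -0.340616 + 0.527034 = 0.186418.
Q̄ = (S_0/π) × [bracket] = (2606/π) × 0.186418 = 154.6 W/m².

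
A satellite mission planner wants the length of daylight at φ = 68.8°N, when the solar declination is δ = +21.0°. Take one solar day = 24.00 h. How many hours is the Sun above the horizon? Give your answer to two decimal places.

cos H₀ = −tan φ · tan δ = −tan(+68.8°) × tan(+21.000°) = -0.9897, so H₀ = 2.9977 rad = 171.75°.
Daylight = 2H₀/(2π) × 24.00 h = (2.9977/π) × 24.00 = 22.90 h.

22.90 h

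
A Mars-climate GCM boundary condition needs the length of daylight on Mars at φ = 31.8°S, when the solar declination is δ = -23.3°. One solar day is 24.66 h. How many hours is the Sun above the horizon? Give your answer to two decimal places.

cos H₀ = −tan φ · tan δ = −tan(-31.8°) × tan(-23.300°) = -0.2670, so H₀ = 1.8411 rad = 105.49°.
Daylight = 2H₀/(2π) × 24.66 h = (1.8411/π) × 24.66 = 14.45 h.

14.45 h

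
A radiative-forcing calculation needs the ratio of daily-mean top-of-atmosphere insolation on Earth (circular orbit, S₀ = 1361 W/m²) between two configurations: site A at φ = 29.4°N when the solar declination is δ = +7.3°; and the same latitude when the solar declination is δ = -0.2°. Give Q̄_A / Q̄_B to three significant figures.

Q̄_A / Q̄_B ≈ 1.11

— Configuration A (φ=+29.4°):
cos H₀ = −tan(+29.4°) tan(+7.300°) = -0.0722, H₀ = 1.6430 rad.
Bracket: H₀ sin φ sin δ + cos φ cos δ sin H₀ = 1.6430×0.49090×0.12706 + 0.87121×0.99189×0.99739 = 0.102480 + 0.861889 = 0.964369.
Q̄ = (S₀/π) × [bracket] = (1361/π) × 0.964369 = 417.78 W/m².
— Configuration B (φ=+29.4°):
cos H₀ = −tan(+29.4°) tan(-0.200°) = 0.0020, H₀ = 1.5688 rad.
Bracket: H₀ sin φ sin δ + cos φ cos δ sin H₀ = 1.5688×0.49090×-0.00349 + 0.87121×0.99999×1.00000 = -0.002688 + 0.871201 = 0.868513.
Q̄ = (S₀/π) × [bracket] = (1361/π) × 0.868513 = 376.26 W/m².
Ratio Q̄_A / Q̄_B = 417.78 / 376.26 = 1.110.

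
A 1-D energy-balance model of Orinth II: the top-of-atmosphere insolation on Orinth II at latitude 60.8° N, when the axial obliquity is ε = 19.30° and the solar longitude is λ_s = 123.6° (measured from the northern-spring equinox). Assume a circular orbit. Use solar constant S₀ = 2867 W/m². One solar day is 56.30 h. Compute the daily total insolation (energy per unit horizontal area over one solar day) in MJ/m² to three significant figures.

Solar declination: sin δ = sin ε · sin λ_s = sin 19.30° × sin 123.6° = 0.27529, so δ = +15.979°.
cos H₀ = −tan(+60.8°) tan(+15.979°) = -0.5124, H₀ = 2.1087 rad.
Bracket: H₀ sin φ sin δ + cos φ cos δ sin H₀ = 2.1087×0.87292×0.27529 + 0.48786×0.96136×0.85876 = 0.506734 + 0.402766 = 0.909500.
Q̄ = (S₀/π) × [bracket] = (2867/π) × 0.909500 = 830.00 W/m².
Daily total = Q̄ × 56.30 h × 3600 s/h = 830.00 × 56.30 × 3600 / 10⁶ = 168.2 MJ/m².

168 MJ/m²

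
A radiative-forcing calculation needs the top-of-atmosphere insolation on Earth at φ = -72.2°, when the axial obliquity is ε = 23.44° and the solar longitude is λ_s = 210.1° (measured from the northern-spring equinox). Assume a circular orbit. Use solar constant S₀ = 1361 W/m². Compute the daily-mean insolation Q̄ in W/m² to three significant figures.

Q̄ ≈ 286 W/m²

Solar declination: sin δ = sin ε · sin λ_s = sin 23.44° × sin 210.1° = -0.19950, so δ = -11.507°.
cos H₀ = −tan(-72.2°) tan(-11.507°) = -0.6341, H₀ = 2.2576 rad.
Bracket: H₀ sin φ sin δ + cos φ cos δ sin H₀ = 2.2576×-0.95213×-0.19950 + 0.30570×0.97990×0.77325 = 0.428831 + 0.231631 = 0.660462.
Q̄ = (S₀/π) × [bracket] = (1361/π) × 0.660462 = 286.1 W/m².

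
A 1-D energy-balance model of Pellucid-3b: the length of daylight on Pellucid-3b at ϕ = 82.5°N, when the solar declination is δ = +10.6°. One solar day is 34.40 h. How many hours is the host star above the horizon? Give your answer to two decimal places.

34.40 h

Sunrise equation: cos h₀ = −tan ϕ · tan δ = -1.4215 ≤ −1, so the host star never sets (polar day) and h₀ = π.
Daylight = 2h₀/(2π) × 34.40 h = (3.1416/π) × 34.40 = 34.40 h.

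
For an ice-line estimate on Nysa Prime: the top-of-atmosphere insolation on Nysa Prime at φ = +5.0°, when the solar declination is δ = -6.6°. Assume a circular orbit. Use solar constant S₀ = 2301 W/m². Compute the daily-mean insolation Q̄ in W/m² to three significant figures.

cos H₀ = −tan(+5.0°) tan(-6.600°) = 0.0101, H₀ = 1.5607 rad.
Bracket: H₀ sin φ sin δ + cos φ cos δ sin H₀ = 1.5607×0.08716×-0.11494 + 0.99619×0.99337×0.99995 = -0.015635 + 0.989536 = 0.973901.
Q̄ = (S₀/π) × [bracket] = (2301/π) × 0.973901 = 713.3 W/m².

Q̄ ≈ 713 W/m²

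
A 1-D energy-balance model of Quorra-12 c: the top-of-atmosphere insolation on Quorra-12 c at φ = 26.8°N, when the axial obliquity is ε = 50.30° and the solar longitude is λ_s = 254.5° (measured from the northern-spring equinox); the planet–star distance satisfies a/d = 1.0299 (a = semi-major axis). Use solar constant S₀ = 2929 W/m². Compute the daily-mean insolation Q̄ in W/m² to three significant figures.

Solar declination: sin δ = sin ε · sin λ_s = sin 50.30° × sin 254.5° = -0.74142, so δ = -47.852°.
cos H₀ = −tan(+26.8°) tan(-47.852°) = 0.5581, H₀ = 0.9787 rad.
Bracket: H₀ sin φ sin δ + cos φ cos δ sin H₀ = 0.9787×0.45088×-0.74142 + 0.89259×0.67104×0.82977 = -0.327171 + 0.497002 = 0.169831.
Inverse-square distance factor (a/d)² = 1.0299² = 1.060694.
Q̄ = (S₀/π) × 1.060694 × [bracket] = (2929/π) × 1.060694 × 0.169831 = 167.9 W/m².

Q̄ ≈ 168 W/m²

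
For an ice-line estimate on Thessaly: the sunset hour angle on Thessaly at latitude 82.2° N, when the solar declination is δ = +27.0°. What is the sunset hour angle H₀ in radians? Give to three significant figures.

Sunrise equation: cos H₀ = −tan φ · tan δ = -3.7196 ≤ −1, so the host star never sets (polar day) and H₀ = π.

H₀ = 3.14 rad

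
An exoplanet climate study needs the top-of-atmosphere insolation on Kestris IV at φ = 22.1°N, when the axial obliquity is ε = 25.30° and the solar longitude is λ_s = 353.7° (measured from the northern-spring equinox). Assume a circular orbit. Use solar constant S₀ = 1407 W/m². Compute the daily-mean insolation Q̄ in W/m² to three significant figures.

Q̄ ≈ 402 W/m²

Solar declination: sin δ = sin ε · sin λ_s = sin 25.30° × sin 353.7° = -0.04690, so δ = -2.688°.
cos H₀ = −tan(+22.1°) tan(-2.688°) = 0.0191, H₀ = 1.5517 rad.
Bracket: H₀ sin φ sin δ + cos φ cos δ sin H₀ = 1.5517×0.37622×-0.04690 + 0.92653×0.99890×0.99982 = -0.027379 + 0.925344 = 0.897965.
Q̄ = (S₀/π) × [bracket] = (1407/π) × 0.897965 = 402.2 W/m².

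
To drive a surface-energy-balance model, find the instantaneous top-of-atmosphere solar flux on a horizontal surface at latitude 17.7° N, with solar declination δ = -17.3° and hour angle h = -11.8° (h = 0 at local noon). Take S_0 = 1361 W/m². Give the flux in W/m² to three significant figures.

1.09e+03 W/m²

cos θ_z = sin ϕ sin δ + cos ϕ cos δ cos h = -0.090412 + 0.890342 = 0.799930.
Flux = S_0 · cos θ_z = 1361 × 0.799930 = 1089 W/m².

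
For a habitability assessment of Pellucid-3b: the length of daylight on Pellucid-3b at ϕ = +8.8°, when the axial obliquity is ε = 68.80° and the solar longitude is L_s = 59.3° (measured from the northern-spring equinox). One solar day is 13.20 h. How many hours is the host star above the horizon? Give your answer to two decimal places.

Solar declination: sin δ = sin ε · sin L_s = sin 68.80° × sin 59.3° = 0.80166, so δ = +53.289°.
cos h₀ = −tan ϕ · tan δ = −tan(+8.8°) × tan(+53.289°) = -0.2076, so h₀ = 1.7799 rad = 101.98°.
Daylight = 2h₀/(2π) × 13.20 h = (1.7799/π) × 13.20 = 7.48 h.

7.48 h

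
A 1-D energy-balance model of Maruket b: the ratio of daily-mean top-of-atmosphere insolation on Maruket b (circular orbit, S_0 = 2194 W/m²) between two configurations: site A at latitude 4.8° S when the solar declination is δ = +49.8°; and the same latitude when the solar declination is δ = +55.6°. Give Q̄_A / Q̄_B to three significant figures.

Q̄_A / Q̄_B ≈ 1.19

— Configuration A (ϕ=-4.8°):
cos h₀ = −tan(-4.8°) tan(+49.800°) = 0.0994, h₀ = 1.4713 rad.
Bracket: h₀ sin ϕ sin δ + cos ϕ cos δ sin h₀ = 1.4713×-0.08368×0.76380 + 0.99649×0.64546×0.99505 = -0.094038 + 0.640011 = 0.545973.
Q̄ = (S_0/π) × [bracket] = (2194/π) × 0.545973 = 381.29 W/m².
— Configuration B (ϕ=-4.8°):
cos h₀ = −tan(-4.8°) tan(+55.600°) = 0.1226, h₀ = 1.4478 rad.
Bracket: h₀ sin ϕ sin δ + cos ϕ cos δ sin h₀ = 1.4478×-0.08368×0.82511 + 0.99649×0.56497×0.99245 = -0.099964 + 0.558736 = 0.458772.
Q̄ = (S_0/π) × [bracket] = (2194/π) × 0.458772 = 320.39 W/m².
Ratio Q̄_A / Q̄_B = 381.29 / 320.39 = 1.190.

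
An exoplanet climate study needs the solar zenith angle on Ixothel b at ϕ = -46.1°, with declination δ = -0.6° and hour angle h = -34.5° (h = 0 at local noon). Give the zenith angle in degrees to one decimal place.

cos θ_z = sin ϕ sin δ + cos ϕ cos δ cos h = 0.007545 + 0.571419 = 0.578964.
θ_z = arccos(0.578964) = 54.6°.

θ_z = 54.6°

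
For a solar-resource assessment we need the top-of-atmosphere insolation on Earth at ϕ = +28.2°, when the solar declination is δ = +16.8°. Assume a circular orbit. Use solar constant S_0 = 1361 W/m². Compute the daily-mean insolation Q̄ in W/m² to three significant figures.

cos h₀ = −tan(+28.2°) tan(+16.800°) = -0.1619, h₀ = 1.7334 rad.
Bracket: h₀ sin ϕ sin δ + cos ϕ cos δ sin h₀ = 1.7334×0.47255×0.28903 + 0.88130×0.95732×0.98681 = 0.236750 + 0.832558 = 1.069308.
Q̄ = (S_0/π) × [bracket] = (1361/π) × 1.069308 = 463.2 W/m².

Q̄ ≈ 463 W/m²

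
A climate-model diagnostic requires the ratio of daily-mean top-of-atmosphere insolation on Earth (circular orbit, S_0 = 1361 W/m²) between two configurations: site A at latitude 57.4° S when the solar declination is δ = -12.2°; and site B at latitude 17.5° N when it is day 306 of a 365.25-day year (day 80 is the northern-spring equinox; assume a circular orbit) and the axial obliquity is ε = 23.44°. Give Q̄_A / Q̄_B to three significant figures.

Q̄_A / Q̄_B ≈ 1.05

— Configuration A (ϕ=-57.4°):
cos h₀ = −tan(-57.4°) tan(-12.200°) = -0.3381, h₀ = 1.9157 rad.
Bracket: h₀ sin ϕ sin δ + cos ϕ cos δ sin h₀ = 1.9157×-0.84245×-0.21132 + 0.53877×0.97742×0.94112 = 0.341045 + 0.495598 = 0.836643.
Q̄ = (S_0/π) × [bracket] = (1361/π) × 0.836643 = 362.45 W/m².
— Configuration B (ϕ=+17.5°):
Solar longitude: L_s = 360° × (306 − 80)/365.25 = 222.752°.
sin δ = sin 23.44° × sin 222.752° = -0.27003, so δ = -15.666°.
cos h₀ = −tan(+17.5°) tan(-15.666°) = 0.0884, h₀ = 1.4823 rad.
Bracket: h₀ sin ϕ sin δ + cos ϕ cos δ sin h₀ = 1.4823×0.30071×-0.27003 + 0.95372×0.96285×0.99608 = -0.120364 + 0.914690 = 0.794326.
Q̄ = (S_0/π) × [bracket] = (1361/π) × 0.794326 = 344.12 W/m².
Ratio Q̄_A / Q̄_B = 362.45 / 344.12 = 1.053.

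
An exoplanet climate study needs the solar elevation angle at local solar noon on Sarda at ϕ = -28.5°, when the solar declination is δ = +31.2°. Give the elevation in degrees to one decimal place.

At local noon the hour angle is zero, so the zenith angle equals |ϕ − δ| = |-28.5° − (+31.200°)| = 59.700°.
Elevation = 90° − 59.700° = 30.3°.

30.3°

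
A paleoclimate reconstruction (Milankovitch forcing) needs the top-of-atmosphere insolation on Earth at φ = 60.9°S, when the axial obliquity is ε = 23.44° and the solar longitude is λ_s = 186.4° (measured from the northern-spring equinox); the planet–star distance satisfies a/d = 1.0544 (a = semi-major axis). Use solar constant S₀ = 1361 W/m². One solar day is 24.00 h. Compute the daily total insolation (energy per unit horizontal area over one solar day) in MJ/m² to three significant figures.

22.8 MJ/m²

Solar declination: sin δ = sin ε · sin λ_s = sin 23.44° × sin 186.4° = -0.04434, so δ = -2.541°.
cos H₀ = −tan(-60.9°) tan(-2.541°) = -0.0797, H₀ = 1.6506 rad.
Bracket: H₀ sin φ sin δ + cos φ cos δ sin H₀ = 1.6506×-0.87377×-0.04434 + 0.48634×0.99902×0.99682 = 0.063949 + 0.484318 = 0.548267.
Inverse-square distance factor (a/d)² = 1.0544² = 1.111759.
Q̄ = (S₀/π) × 1.111759 × [bracket] = (1361/π) × 1.111759 × 0.548267 = 264.07 W/m².
Daily total = Q̄ × 24.00 h × 3600 s/h = 264.07 × 24.00 × 3600 / 10⁶ = 22.82 MJ/m².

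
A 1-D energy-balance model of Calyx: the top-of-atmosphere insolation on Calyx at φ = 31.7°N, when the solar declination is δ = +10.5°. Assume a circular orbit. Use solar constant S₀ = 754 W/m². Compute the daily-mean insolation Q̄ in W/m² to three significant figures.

Q̄ ≈ 238 W/m²

cos H₀ = −tan(+31.7°) tan(+10.500°) = -0.1145, H₀ = 1.6855 rad.
Bracket: H₀ sin φ sin δ + cos φ cos δ sin H₀ = 1.6855×0.52547×0.18224 + 0.85081×0.98325×0.99343 = 0.161406 + 0.831063 = 0.992469.
Q̄ = (S₀/π) × [bracket] = (754/π) × 0.992469 = 238.2 W/m².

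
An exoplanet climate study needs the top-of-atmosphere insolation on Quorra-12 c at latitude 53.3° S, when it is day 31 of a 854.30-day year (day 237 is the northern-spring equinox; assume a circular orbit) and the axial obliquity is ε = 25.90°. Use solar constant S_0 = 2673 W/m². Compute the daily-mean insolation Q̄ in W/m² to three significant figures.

Solar longitude: L_s = 360° × (31 − 237)/854.30 = -86.808°, i.e. -86.808° + 360° = 273.192°.
sin δ = sin 25.90° × sin 273.192° = -0.43612, so δ = -25.857°.
cos h₀ = −tan(-53.3°) tan(-25.857°) = -0.6502, h₀ = 2.2786 rad.
Bracket: h₀ sin ϕ sin δ + cos ϕ cos δ sin h₀ = 2.2786×-0.80178×-0.43612 + 0.59763×0.89989×0.75976 = 0.796763 + 0.408600 = 1.205363.
Q̄ = (S_0/π) × [bracket] = (2673/π) × 1.205363 = 1026 W/m².

Q̄ ≈ 1.03e+03 W/m²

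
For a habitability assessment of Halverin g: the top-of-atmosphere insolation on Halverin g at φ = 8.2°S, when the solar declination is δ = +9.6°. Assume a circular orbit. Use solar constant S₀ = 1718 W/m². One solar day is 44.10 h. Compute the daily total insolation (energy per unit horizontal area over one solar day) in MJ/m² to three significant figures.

81.5 MJ/m²

cos H₀ = −tan(-8.2°) tan(+9.600°) = 0.0244, H₀ = 1.5464 rad.
Bracket: H₀ sin φ sin δ + cos φ cos δ sin H₀ = 1.5464×-0.14263×0.16677 + 0.98978×0.98600×0.99970 = -0.036783 + 0.975630 = 0.938847.
Q̄ = (S₀/π) × [bracket] = (1718/π) × 0.938847 = 513.41 W/m².
Daily total = Q̄ × 44.10 h × 3600 s/h = 513.41 × 44.10 × 3600 / 10⁶ = 81.51 MJ/m².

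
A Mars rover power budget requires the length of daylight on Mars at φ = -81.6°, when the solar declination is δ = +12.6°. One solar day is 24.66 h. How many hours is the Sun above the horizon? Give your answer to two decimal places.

cos H₀ = −tan φ · tan δ = 1.5137 ≥ 1, so the Sun never rises (polar night) and H₀ = 0.
Daylight = 2H₀/(2π) × 24.66 h = (0.0000/π) × 24.66 = 0.00 h.

0.00 h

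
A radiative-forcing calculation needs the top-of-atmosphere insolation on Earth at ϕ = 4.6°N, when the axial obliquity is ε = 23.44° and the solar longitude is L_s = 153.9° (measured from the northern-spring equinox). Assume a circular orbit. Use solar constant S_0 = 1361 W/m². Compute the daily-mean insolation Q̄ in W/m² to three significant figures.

Solar declination: sin δ = sin ε · sin L_s = sin 23.44° × sin 153.9° = 0.17500, so δ = +10.079°.
cos h₀ = −tan(+4.6°) tan(+10.079°) = -0.0143, h₀ = 1.5851 rad.
Bracket: h₀ sin ϕ sin δ + cos ϕ cos δ sin h₀ = 1.5851×0.08020×0.17500 + 0.99678×0.98457×0.99990 = 0.022247 + 0.981302 = 1.003549.
Q̄ = (S_0/π) × [bracket] = (1361/π) × 1.003549 = 434.8 W/m².

Q̄ ≈ 435 W/m²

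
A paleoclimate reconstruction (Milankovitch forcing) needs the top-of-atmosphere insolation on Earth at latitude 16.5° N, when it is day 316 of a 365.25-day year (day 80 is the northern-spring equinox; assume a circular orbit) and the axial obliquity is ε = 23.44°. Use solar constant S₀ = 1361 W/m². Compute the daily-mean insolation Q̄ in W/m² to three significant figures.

Solar longitude: λ_s = 360° × (316 − 80)/365.25 = 232.608°.
sin δ = sin 23.44° × sin 232.608° = -0.31604, so δ = -18.424°.
cos H₀ = −tan(+16.5°) tan(-18.424°) = 0.0987, H₀ = 1.4720 rad.
Bracket: H₀ sin φ sin δ + cos φ cos δ sin H₀ = 1.4720×0.28402×-0.31604 + 0.95882×0.94875×0.99512 = -0.132129 + 0.905241 = 0.773112.
Q̄ = (S₀/π) × [bracket] = (1361/π) × 0.773112 = 334.9 W/m².

Q̄ ≈ 335 W/m²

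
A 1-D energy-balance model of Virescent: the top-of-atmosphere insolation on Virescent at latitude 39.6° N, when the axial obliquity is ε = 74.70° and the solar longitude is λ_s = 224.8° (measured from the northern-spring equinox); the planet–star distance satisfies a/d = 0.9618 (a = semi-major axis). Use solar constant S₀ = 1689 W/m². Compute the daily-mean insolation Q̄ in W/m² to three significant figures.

Solar declination: sin δ = sin ε · sin λ_s = sin 74.70° × sin 224.8° = -0.67966, so δ = -42.817°.
cos H₀ = −tan(+39.6°) tan(-42.817°) = 0.7665, H₀ = 0.6974 rad.
Bracket: H₀ sin φ sin δ + cos φ cos δ sin H₀ = 0.6974×0.63742×-0.67966 + 0.77051×0.73353×0.64222 = -0.302134 + 0.362978 = 0.060844.
Inverse-square distance factor (a/d)² = 0.9618² = 0.925059.
Q̄ = (S₀/π) × 0.925059 × [bracket] = (1689/π) × 0.925059 × 0.060844 = 30.26 W/m².

Q̄ ≈ 30.3 W/m²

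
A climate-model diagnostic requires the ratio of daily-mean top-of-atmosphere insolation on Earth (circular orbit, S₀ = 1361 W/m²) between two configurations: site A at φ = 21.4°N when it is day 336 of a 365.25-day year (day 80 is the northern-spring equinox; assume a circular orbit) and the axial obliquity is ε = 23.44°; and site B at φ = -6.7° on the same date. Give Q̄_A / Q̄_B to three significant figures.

Q̄_A / Q̄_B ≈ 0.662

— Configuration A (φ=+21.4°):
Solar longitude: λ_s = 360° × (336 − 80)/365.25 = 252.320°.
sin δ = sin 23.44° × sin 252.320° = -0.37900, so δ = -22.272°.
cos H₀ = −tan(+21.4°) tan(-22.272°) = 0.1605, H₀ = 1.4096 rad.
Bracket: H₀ sin φ sin δ + cos φ cos δ sin H₀ = 1.4096×0.36488×-0.37900 + 0.93106×0.92540×0.98704 = -0.194933 + 0.850437 = 0.655504.
Q̄ = (S₀/π) × [bracket] = (1361/π) × 0.655504 = 283.98 W/m².
— Configuration B (φ=-6.7°):
cos H₀ = −tan(-6.7°) tan(-22.272°) = -0.0481, H₀ = 1.6189 rad.
Bracket: H₀ sin φ sin δ + cos φ cos δ sin H₀ = 1.6189×-0.11667×-0.37900 + 0.99317×0.92540×0.99884 = 0.071584 + 0.918013 = 0.989597.
Q̄ = (S₀/π) × [bracket] = (1361/π) × 0.989597 = 428.71 W/m².
Ratio Q̄_A / Q̄_B = 283.98 / 428.71 = 0.6624.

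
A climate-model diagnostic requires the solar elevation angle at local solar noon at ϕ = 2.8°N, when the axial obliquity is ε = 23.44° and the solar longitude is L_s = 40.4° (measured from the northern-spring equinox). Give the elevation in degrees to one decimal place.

77.9°

Solar declination: sin δ = sin ε · sin L_s = sin 23.44° × sin 40.4° = 0.25781, so δ = +14.940°.
At local noon the hour angle is zero, so the zenith angle equals |ϕ − δ| = |+2.8° − (+14.940°)| = 12.140°.
Elevation = 90° − 12.140° = 77.9°.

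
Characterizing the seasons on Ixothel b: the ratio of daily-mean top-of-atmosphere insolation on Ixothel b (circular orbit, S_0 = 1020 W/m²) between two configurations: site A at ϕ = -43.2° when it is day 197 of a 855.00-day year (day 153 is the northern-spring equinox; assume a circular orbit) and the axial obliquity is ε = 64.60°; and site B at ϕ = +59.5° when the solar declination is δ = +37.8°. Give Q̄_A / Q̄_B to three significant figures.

Q̄_A / Q̄_B ≈ 0.252

— Configuration A (ϕ=-43.2°):
Solar longitude: L_s = 360° × (197 − 153)/855.00 = 18.526°.
sin δ = sin 64.60° × sin 18.526° = 0.28703, so δ = +16.680°.
cos h₀ = −tan(-43.2°) tan(+16.680°) = 0.2814, h₀ = 1.2856 rad.
Bracket: h₀ sin ϕ sin δ + cos ϕ cos δ sin h₀ = 1.2856×-0.68455×0.28703 + 0.72897×0.95792×0.95960 = -0.252603 + 0.670084 = 0.417481.
Q̄ = (S_0/π) × [bracket] = (1020/π) × 0.417481 = 135.55 W/m².
— Configuration B (ϕ=+59.5°):
cos h₀ = −tan(+59.5°) tan(+37.800°) = -1.3168 ≤ −1 ⇒ polar day, h₀ = π.
Bracket: h₀ sin ϕ sin δ + cos ϕ cos δ sin h₀ = 3.1416×0.86163×0.61291 + 0.50754×0.79016×0.00000 = 1.659084 + 0.000000 = 1.659084.
Q̄ = (S_0/π) × [bracket] = (1020/π) × 1.659084 = 538.66 W/m².
Ratio Q̄_A / Q̄_B = 135.55 / 538.66 = 0.2516.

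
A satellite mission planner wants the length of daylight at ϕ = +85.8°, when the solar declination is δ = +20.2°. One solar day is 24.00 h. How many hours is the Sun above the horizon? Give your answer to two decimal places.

Sunrise equation: cos h₀ = −tan ϕ · tan δ = -5.0102 ≤ −1, so the Sun never sets (polar day) and h₀ = π.
Daylight = 2h₀/(2π) × 24.00 h = (3.1416/π) × 24.00 = 24.00 h.

24.00 h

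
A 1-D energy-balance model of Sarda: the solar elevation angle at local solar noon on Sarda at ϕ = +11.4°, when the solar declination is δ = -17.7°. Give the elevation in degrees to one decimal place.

At local noon the hour angle is zero, so the zenith angle equals |ϕ − δ| = |+11.4° − (-17.700°)| = 29.100°.
Elevation = 90° − 29.100° = 60.9°.

60.9°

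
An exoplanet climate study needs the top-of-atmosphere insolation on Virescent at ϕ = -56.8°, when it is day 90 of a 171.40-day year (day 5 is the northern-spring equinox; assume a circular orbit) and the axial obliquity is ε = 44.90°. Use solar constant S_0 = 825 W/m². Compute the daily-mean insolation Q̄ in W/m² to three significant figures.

Solar longitude: L_s = 360° × (90 − 5)/171.40 = 178.530°.
sin δ = sin 44.90° × sin 178.530° = 0.01811, so δ = +1.038°.
cos h₀ = −tan(-56.8°) tan(+1.038°) = 0.0277, h₀ = 1.5431 rad.
Bracket: h₀ sin ϕ sin δ + cos ϕ cos δ sin h₀ = 1.5431×-0.83676×0.01811 + 0.54756×0.99984×0.99962 = -0.023384 + 0.547264 = 0.523880.
Q̄ = (S_0/π) × [bracket] = (825/π) × 0.523880 = 137.6 W/m².

Q̄ ≈ 138 W/m²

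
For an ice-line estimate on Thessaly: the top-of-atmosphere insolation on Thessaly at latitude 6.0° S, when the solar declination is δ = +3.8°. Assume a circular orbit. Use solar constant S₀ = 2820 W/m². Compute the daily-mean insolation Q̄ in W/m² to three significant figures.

cos H₀ = −tan(-6.0°) tan(+3.800°) = 0.0070, H₀ = 1.5638 rad.
Bracket: H₀ sin φ sin δ + cos φ cos δ sin H₀ = 1.5638×-0.10453×0.06627 + 0.99452×0.99780×0.99998 = -0.010833 + 0.992312 = 0.981479.
Q̄ = (S₀/π) × [bracket] = (2820/π) × 0.981479 = 881.0 W/m².

Q̄ ≈ 881 W/m²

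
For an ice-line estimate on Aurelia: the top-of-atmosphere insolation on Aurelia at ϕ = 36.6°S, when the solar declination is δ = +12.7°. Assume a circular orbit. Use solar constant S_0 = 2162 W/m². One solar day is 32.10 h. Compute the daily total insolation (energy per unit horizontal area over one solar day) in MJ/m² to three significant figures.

46.8 MJ/m²

cos h₀ = −tan(-36.6°) tan(+12.700°) = 0.1674, h₀ = 1.4026 rad.
Bracket: h₀ sin ϕ sin δ + cos ϕ cos δ sin h₀ = 1.4026×-0.59622×0.21985 + 0.80282×0.97553×0.98589 = -0.183851 + 0.772124 = 0.588273.
Q̄ = (S_0/π) × [bracket] = (2162/π) × 0.588273 = 404.84 W/m².
Daily total = Q̄ × 32.10 h × 3600 s/h = 404.84 × 32.10 × 3600 / 10⁶ = 46.78 MJ/m².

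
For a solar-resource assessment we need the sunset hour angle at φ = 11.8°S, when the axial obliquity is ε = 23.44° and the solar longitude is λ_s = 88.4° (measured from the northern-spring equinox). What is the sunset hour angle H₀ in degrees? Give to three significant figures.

Solar declination: sin δ = sin ε · sin λ_s = sin 23.44° × sin 88.4° = 0.39763, so δ = +23.430°.
cos H₀ = −tan φ · tan δ = −tan(-11.8°) × tan(+23.430°) = 0.0905, so H₀ = 1.4801 rad = 84.81°.

H₀ = 84.8°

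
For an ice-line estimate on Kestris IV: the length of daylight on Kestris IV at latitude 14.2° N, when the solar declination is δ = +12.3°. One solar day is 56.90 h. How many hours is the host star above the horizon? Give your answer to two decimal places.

29.45 h

cos h₀ = −tan ϕ · tan δ = −tan(+14.2°) × tan(+12.300°) = -0.0552, so h₀ = 1.6260 rad = 93.16°.
Daylight = 2h₀/(2π) × 56.90 h = (1.6260/π) × 56.90 = 29.45 h.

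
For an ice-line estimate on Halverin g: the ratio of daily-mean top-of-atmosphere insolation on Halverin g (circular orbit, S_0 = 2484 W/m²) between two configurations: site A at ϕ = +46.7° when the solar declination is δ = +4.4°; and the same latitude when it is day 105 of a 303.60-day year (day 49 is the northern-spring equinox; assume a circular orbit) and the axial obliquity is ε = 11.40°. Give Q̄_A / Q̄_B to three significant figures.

— Configuration A (ϕ=+46.7°):
cos h₀ = −tan(+46.7°) tan(+4.400°) = -0.0817, h₀ = 1.6525 rad.
Bracket: h₀ sin ϕ sin δ + cos ϕ cos δ sin h₀ = 1.6525×0.72777×0.07672 + 0.68582×0.99705×0.99666 = 0.092267 + 0.681513 = 0.773780.
Q̄ = (S_0/π) × [bracket] = (2484/π) × 0.773780 = 611.81 W/m².
— Configuration B (ϕ=+46.7°):
Solar longitude: L_s = 360° × (105 − 49)/303.60 = 66.403°.
sin δ = sin 11.40° × sin 66.403° = 0.18113, so δ = +10.436°.
cos h₀ = −tan(+46.7°) tan(+10.436°) = -0.1954, h₀ = 1.7675 rad.
Bracket: h₀ sin ϕ sin δ + cos ϕ cos δ sin h₀ = 1.7675×0.72777×0.18113 + 0.68582×0.98346×0.98071 = 0.232994 + 0.661466 = 0.894460.
Q̄ = (S_0/π) × [bracket] = (2484/π) × 0.894460 = 707.23 W/m².
Ratio Q̄_A / Q̄_B = 611.81 / 707.23 = 0.8651.

Q̄_A / Q̄_B ≈ 0.865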